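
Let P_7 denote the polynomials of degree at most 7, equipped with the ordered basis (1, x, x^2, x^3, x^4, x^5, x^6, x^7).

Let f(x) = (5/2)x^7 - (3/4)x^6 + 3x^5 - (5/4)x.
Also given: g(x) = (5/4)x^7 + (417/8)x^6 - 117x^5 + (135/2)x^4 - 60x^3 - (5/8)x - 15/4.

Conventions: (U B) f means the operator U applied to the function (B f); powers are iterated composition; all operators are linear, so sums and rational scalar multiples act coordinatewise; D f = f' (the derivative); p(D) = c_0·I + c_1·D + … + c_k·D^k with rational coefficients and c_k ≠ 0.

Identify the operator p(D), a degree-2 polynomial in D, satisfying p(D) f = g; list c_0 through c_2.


D^0 f = (5/2)x^7 - (3/4)x^6 + 3x^5 - (5/4)x
D^1 f = (35/2)x^6 - (9/2)x^5 + 15x^4 - 5/4
D^2 f = 105x^5 - (45/2)x^4 + 60x^3
matching coefficients of g against c_0 f + c_1 Df + … from the top degree down determines the c_i
solution: c_0 = 1/2, c_1 = 3, c_2 = -1

p(D) = (1/2)·I + 3·D − D^2, i.e. c_0 = 1/2, c_1 = 3, c_2 = -1


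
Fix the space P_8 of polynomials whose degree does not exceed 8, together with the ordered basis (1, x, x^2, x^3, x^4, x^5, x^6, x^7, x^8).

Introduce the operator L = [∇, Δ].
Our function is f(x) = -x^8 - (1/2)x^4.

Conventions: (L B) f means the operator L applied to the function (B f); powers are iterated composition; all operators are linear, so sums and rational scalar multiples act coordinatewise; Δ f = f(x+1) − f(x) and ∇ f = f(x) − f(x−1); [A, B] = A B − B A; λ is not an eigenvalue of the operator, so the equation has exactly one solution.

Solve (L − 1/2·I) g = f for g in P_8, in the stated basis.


write g with unknown coordinates in the stated basis and equate coefficients in (L − 1/2·I) g = f
solving from the highest basis element down gives g = 2x^8 + x^4
check: L g = 0
so L g − 1/2·g = -x^8 - (1/2)x^4 = f ✓

g(x) = 2x^8 + x^4


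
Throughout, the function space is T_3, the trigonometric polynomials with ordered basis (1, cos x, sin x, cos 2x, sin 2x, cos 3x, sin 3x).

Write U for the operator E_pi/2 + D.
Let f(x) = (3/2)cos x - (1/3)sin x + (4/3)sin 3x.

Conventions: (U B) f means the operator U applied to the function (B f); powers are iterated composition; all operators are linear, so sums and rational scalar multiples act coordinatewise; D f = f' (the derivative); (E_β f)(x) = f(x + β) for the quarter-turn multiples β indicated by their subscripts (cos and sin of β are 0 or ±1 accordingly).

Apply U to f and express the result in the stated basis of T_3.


E_pi/2 f = -(1/3)cos x - (3/2)sin x - (4/3)cos 3x
D f = -(1/3)cos x - (3/2)sin x + 4cos 3x
(E_pi/2 + D) f = -(2/3)cos x - 3sin x + (8/3)cos 3x

the image equals g(x) = -(2/3)cos x - 3sin x + (8/3)cos 3x


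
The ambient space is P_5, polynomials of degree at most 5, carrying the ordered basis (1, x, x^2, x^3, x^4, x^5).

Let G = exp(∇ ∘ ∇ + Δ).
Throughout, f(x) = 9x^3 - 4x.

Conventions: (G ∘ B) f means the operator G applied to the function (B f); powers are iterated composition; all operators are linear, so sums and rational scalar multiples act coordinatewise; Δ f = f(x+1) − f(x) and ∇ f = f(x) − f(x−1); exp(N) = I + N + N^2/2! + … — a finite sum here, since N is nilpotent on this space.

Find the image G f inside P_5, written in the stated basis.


order-1 term: 27x^2 + 81x - 49
order-2 term: 27x + 81
order-3 term: 9
the series for exp(∇ ∘ ∇ + Δ) f terminates at order 3
exp(∇ ∘ ∇ + Δ) f = 9x^3 + 27x^2 + 104x + 41

g(x) = 9x^3 + 27x^2 + 104x + 41


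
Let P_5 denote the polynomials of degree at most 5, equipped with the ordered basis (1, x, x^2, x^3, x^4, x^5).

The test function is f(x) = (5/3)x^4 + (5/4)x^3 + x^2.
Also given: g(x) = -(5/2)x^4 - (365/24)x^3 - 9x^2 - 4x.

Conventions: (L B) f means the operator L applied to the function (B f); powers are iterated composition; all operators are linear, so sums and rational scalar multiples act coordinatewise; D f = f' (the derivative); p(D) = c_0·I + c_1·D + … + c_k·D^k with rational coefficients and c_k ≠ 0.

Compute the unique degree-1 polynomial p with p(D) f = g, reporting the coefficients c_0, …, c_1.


c_0 = -3/2, c_1 = -2

D^0 f = (5/3)x^4 + (5/4)x^3 + x^2
D^1 f = (20/3)x^3 + (15/4)x^2 + 2x
matching coefficients of g against c_0 f + c_1 Df + … from the top degree down determines the c_i
solution: c_0 = -3/2, c_1 = -2


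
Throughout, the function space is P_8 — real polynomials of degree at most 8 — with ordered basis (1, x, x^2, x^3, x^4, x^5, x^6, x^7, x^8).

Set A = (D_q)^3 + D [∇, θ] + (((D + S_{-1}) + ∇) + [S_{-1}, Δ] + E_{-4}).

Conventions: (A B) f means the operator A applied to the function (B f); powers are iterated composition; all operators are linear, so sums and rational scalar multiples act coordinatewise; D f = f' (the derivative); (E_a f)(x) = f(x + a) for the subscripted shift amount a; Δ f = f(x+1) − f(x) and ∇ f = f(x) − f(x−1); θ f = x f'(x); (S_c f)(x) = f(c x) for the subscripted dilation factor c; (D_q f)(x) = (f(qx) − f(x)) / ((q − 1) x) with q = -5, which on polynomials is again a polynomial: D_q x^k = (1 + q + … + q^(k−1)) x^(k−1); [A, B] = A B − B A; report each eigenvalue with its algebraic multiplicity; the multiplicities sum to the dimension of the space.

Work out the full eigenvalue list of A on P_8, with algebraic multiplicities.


image of 1: 2
image of x: 0
image of x^2: 2x^2 - 8x + 17
image of x^3: 51x - 151
image of x^4: 2x^4 - 16x^3 + 102x^2 + 8452x + 267
image of x^5: 170x^3 - 1138534x^2 + 1335x - 1041
image of x^6: 2x^6 - 24x^5 + 255x^4 + 141093716x^3 + 4005x^2 - 6270x + 4125
image of x^7: 357x^5 - 17665384709x^4 + 9345x^3 - 21861x^2 + 28875x - 16423
image of x^8: 2x^8 - 32x^7 + 476x^6 + 2207460751160x^5 + 18690x^4 - 58520x^3 + 115500x^2 - 131416x + 65591
the matrix is upper triangular; its diagonal is (2, 0, 2, 0, 2, 0, 2, 0, 2)
for a triangular matrix the eigenvalues are the diagonal entries, with algebraic multiplicity their repetition count

λ = 0 (multiplicity 4), λ = 2 (multiplicity 5)


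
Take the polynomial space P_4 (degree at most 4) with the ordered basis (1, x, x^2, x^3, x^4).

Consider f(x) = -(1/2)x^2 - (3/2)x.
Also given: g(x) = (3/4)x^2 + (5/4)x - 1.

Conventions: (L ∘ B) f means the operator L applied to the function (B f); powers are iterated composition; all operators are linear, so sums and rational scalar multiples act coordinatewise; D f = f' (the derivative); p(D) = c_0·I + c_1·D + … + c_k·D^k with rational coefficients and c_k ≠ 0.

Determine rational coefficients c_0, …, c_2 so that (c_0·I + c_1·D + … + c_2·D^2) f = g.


c_0 = -3/2, c_1 = 1, c_2 = -1/2

D^0 f = -(1/2)x^2 - (3/2)x
D^1 f = -x - 3/2
D^2 f = -1
matching coefficients of g against c_0 f + c_1 Df + … from the top degree down determines the c_i
solution: c_0 = -3/2, c_1 = 1, c_2 = -1/2


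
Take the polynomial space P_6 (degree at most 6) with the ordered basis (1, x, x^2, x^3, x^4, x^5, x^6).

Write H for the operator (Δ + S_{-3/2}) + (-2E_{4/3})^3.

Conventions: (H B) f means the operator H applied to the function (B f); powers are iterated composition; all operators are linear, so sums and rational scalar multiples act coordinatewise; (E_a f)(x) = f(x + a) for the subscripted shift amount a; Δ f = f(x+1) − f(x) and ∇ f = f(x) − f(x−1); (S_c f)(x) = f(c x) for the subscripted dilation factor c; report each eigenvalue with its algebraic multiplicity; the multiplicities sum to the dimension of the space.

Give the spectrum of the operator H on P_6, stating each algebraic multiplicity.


λ = -499/32 (multiplicity 1), λ = -91/8 (multiplicity 1), λ = -19/2 (multiplicity 1), λ = -7 (multiplicity 1), λ = -23/4 (multiplicity 1), λ = -47/16 (multiplicity 1), λ = 217/64 (multiplicity 1)

image of 1: -7
image of x: -(19/2)x - 31
image of x^2: -(23/4)x^2 - 62x - 127
image of x^3: -(91/8)x^3 - 93x^2 - 381x - 511
image of x^4: -(47/16)x^4 - 124x^3 - 762x^2 - 2044x - 2047
image of x^5: -(499/32)x^5 - 155x^4 - 1270x^3 - 5110x^2 - 10235x - 8191
image of x^6: (217/64)x^6 - 186x^5 - 1905x^4 - 10220x^3 - 30705x^2 - 49146x - 32767
the matrix is upper triangular; its diagonal is (-7, -19/2, -23/4, -91/8, -47/16, -499/32, 217/64)
for a triangular matrix the eigenvalues are the diagonal entries, with algebraic multiplicity their repetition count


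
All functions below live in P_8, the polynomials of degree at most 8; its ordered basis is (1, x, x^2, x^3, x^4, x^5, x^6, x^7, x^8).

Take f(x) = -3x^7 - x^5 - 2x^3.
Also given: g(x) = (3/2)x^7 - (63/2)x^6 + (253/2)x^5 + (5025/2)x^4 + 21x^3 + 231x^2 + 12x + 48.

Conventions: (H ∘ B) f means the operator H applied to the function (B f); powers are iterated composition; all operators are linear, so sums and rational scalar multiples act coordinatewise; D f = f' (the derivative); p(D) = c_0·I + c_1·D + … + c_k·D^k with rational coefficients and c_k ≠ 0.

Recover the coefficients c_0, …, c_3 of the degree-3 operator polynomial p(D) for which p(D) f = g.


p(D) = -(1/2)·I + (3/2)·D − D^2 − 4·D^3, i.e. c_0 = -1/2, c_1 = 3/2, c_2 = -1, c_3 = -4

D^0 f = -3x^7 - x^5 - 2x^3
D^1 f = -21x^6 - 5x^4 - 6x^2
D^2 f = -126x^5 - 20x^3 - 12x
D^3 f = -630x^4 - 60x^2 - 12
matching coefficients of g against c_0 f + c_1 Df + … from the top degree down determines the c_i
solution: c_0 = -1/2, c_1 = 3/2, c_2 = -1, c_3 = -4


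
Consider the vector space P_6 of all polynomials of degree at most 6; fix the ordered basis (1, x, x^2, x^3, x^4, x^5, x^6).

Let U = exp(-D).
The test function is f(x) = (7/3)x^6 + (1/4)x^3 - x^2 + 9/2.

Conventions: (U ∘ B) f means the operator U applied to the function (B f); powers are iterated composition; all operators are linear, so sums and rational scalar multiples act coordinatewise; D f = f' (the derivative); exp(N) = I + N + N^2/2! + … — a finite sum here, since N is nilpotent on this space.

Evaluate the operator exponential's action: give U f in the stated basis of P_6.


order-1 term: -14x^5 - (3/4)x^2 + 2x
order-2 term: 35x^4 + (3/4)x - 1
order-3 term: -(140/3)x^3 - 1/4
order-4 term: 35x^2
order-5 term: -14x
order-6 term: 7/3
the series for exp(-D) f terminates at order 6
exp(-D) f = (7/3)x^6 - 14x^5 + 35x^4 - (557/12)x^3 + (133/4)x^2 - (45/4)x + 67/12

the result is g(x) = (7/3)x^6 - 14x^5 + 35x^4 - (557/12)x^3 + (133/4)x^2 - (45/4)x + 67/12


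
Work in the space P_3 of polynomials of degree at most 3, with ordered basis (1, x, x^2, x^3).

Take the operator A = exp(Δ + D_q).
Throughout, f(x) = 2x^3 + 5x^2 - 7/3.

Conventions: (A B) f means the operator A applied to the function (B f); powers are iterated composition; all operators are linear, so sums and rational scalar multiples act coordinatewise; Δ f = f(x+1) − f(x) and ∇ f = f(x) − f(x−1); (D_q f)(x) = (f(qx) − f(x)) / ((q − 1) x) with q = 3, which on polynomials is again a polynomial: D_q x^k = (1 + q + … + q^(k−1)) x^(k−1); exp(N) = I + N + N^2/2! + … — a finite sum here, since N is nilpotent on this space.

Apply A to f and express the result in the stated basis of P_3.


order-1 term: 32x^2 + 36x + 7
order-2 term: 96x + 52
order-3 term: 64
the series for exp(Δ + D_q) f terminates at order 3
exp(Δ + D_q) f = 2x^3 + 37x^2 + 132x + 362/3

the image equals g(x) = 2x^3 + 37x^2 + 132x + 362/3


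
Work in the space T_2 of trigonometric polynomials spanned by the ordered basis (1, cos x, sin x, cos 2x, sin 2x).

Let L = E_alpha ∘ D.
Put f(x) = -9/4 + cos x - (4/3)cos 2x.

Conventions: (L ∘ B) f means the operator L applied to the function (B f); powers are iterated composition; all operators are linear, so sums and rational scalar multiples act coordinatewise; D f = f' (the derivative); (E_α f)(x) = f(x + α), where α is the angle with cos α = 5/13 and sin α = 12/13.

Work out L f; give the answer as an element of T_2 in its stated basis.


the result is g(x) = -(12/13)cos x - (5/13)sin x + (320/169)cos 2x - (952/507)sin 2x

D f = -sin x + (8/3)sin 2x
E_alpha D f = -(12/13)cos x - (5/13)sin x + (320/169)cos 2x - (952/507)sin 2x


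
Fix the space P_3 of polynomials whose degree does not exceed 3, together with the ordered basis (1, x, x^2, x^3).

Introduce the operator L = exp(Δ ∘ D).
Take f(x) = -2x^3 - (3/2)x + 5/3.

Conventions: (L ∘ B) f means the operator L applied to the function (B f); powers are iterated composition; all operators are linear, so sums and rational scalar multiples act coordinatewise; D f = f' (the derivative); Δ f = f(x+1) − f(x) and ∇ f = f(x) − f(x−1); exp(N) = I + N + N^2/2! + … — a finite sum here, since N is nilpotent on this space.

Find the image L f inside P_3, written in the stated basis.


order-1 term: -12x - 6
the series for exp(Δ ∘ D) f terminates at order 1
exp(Δ ∘ D) f = -2x^3 - (27/2)x - 13/3

the result is g(x) = -2x^3 - (27/2)x - 13/3


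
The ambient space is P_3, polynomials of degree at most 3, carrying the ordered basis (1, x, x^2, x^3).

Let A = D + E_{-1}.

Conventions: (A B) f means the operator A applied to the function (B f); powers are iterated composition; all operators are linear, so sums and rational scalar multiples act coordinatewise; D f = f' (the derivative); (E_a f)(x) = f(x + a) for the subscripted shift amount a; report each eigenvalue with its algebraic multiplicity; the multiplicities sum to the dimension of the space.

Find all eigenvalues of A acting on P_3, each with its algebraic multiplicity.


image of 1: 1
image of x: x
image of x^2: x^2 + 1
image of x^3: x^3 + 3x - 1
the matrix is upper triangular; its diagonal is (1, 1, 1, 1)
for a triangular matrix the eigenvalues are the diagonal entries, with algebraic multiplicity their repetition count

λ = 1 (multiplicity 4)


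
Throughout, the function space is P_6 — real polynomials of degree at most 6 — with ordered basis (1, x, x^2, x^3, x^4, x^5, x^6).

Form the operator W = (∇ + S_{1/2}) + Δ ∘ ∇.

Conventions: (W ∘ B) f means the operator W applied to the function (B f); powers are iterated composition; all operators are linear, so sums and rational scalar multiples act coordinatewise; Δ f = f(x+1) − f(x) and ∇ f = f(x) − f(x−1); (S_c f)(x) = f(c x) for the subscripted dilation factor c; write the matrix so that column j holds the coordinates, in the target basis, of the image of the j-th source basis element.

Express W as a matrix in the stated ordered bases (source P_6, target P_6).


image of 1: 1
image of x: (1/2)x + 1
image of x^2: (1/4)x^2 + 2x + 1
image of x^3: (1/8)x^3 + 3x^2 + 3x + 1
image of x^4: (1/16)x^4 + 4x^3 + 6x^2 + 4x + 1
image of x^5: (1/32)x^5 + 5x^4 + 10x^3 + 10x^2 + 5x + 1
image of x^6: (1/64)x^6 + 6x^5 + 15x^4 + 20x^3 + 15x^2 + 6x + 1
each image's coordinates form column j of the matrix

the matrix is [[1, 1, 1, 1, 1, 1, 1]; [0, 1/2, 2, 3, 4, 5, 6]; [0, 0, 1/4, 3, 6, 10, 15]; [0, 0, 0, 1/8, 4, 10, 20]; [0, 0, 0, 0, 1/16, 5, 15]; [0, 0, 0, 0, 0, 1/32, 6]; [0, 0, 0, 0, 0, 0, 1/64]] (rows listed top to bottom)


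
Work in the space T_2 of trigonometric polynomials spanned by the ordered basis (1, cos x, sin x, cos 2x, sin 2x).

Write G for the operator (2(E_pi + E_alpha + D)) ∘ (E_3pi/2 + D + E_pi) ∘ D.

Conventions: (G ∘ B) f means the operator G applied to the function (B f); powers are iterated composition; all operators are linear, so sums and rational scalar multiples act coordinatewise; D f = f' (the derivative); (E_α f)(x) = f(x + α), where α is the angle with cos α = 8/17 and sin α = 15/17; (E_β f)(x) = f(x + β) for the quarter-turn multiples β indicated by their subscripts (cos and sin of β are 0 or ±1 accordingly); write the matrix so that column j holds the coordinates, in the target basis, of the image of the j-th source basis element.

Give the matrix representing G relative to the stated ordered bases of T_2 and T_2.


image of 1: 0
image of cos x: (64/17)cos x - (18/17)sin x
image of sin x: (18/17)cos x + (64/17)sin x
image of cos 2x: -(1024/289)cos 2x + (6544/289)sin 2x
image of sin 2x: -(6544/289)cos 2x - (1024/289)sin 2x
each image's coordinates form column j of the matrix

the matrix is [[0, 0, 0, 0, 0]; [0, 64/17, 18/17, 0, 0]; [0, -18/17, 64/17, 0, 0]; [0, 0, 0, -1024/289, -6544/289]; [0, 0, 0, 6544/289, -1024/289]] (rows listed top to bottom)


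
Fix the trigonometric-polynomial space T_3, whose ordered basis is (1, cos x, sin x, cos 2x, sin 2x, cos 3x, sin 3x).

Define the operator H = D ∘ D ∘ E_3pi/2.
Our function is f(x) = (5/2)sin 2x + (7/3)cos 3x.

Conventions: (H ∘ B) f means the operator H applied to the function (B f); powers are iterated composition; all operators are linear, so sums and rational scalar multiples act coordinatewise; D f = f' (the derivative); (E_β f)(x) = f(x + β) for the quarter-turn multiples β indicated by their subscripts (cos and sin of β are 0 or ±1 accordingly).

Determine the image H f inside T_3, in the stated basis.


g(x) = 10sin 2x + 21sin 3x

E_3pi/2 f = -(5/2)sin 2x - (7/3)sin 3x
D E_3pi/2 f = -5cos 2x - 7cos 3x
D (D ∘ E_3pi/2) f = 10sin 2x + 21sin 3x


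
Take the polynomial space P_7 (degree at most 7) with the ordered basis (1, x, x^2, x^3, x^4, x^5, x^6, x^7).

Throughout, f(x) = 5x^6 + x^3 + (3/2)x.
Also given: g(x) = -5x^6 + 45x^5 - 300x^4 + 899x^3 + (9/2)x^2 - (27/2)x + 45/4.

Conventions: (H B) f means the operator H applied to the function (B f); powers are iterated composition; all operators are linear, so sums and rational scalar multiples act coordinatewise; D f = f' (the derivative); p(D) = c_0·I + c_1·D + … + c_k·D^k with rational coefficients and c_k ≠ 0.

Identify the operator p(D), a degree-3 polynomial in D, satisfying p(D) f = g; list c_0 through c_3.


D^0 f = 5x^6 + x^3 + (3/2)x
D^1 f = 30x^5 + 3x^2 + 3/2
D^2 f = 150x^4 + 6x
D^3 f = 600x^3 + 6
matching coefficients of g against c_0 f + c_1 Df + … from the top degree down determines the c_i
solution: c_0 = -1, c_1 = 3/2, c_2 = -2, c_3 = 3/2

p(D) = -I + (3/2)·D − 2·D^2 + (3/2)·D^3, i.e. c_0 = -1, c_1 = 3/2, c_2 = -2, c_3 = 3/2


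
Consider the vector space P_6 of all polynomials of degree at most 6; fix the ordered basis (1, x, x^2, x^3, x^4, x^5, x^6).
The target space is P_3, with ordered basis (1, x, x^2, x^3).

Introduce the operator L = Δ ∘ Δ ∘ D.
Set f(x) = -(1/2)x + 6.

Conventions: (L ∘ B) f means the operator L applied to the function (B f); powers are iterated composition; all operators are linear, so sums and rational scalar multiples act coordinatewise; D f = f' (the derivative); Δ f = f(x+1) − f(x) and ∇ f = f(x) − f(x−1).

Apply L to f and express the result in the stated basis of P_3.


the result is g(x) = 0

D f = -1/2
Δ D f = 0
Δ (Δ ∘ D) f = 0


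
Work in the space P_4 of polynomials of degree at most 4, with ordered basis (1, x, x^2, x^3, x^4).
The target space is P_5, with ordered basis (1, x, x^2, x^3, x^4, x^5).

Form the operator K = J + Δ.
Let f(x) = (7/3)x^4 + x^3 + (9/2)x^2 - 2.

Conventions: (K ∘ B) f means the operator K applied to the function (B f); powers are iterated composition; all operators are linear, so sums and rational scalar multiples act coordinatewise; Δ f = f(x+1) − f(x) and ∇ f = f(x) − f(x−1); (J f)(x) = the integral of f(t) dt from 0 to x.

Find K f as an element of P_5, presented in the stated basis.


the result is g(x) = (7/15)x^5 + (1/4)x^4 + (65/6)x^3 + 17x^2 + (58/3)x + 47/6

J f = (7/15)x^5 + (1/4)x^4 + (3/2)x^3 - 2x
Δ f = (28/3)x^3 + 17x^2 + (64/3)x + 47/6
(J + Δ) f = (7/15)x^5 + (1/4)x^4 + (65/6)x^3 + 17x^2 + (58/3)x + 47/6


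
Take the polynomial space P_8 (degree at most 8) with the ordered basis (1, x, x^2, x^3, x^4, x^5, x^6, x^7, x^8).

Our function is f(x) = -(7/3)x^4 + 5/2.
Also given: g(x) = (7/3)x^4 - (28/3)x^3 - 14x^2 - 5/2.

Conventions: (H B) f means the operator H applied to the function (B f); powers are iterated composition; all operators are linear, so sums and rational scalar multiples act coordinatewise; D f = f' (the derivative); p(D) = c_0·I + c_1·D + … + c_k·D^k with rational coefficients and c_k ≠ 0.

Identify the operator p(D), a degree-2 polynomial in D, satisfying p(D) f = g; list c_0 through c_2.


D^0 f = -(7/3)x^4 + 5/2
D^1 f = -(28/3)x^3
D^2 f = -28x^2
matching coefficients of g against c_0 f + c_1 Df + … from the top degree down determines the c_i
solution: c_0 = -1, c_1 = 1, c_2 = 1/2

p(D) = -I + D + (1/2)·D^2, i.e. c_0 = -1, c_1 = 1, c_2 = 1/2


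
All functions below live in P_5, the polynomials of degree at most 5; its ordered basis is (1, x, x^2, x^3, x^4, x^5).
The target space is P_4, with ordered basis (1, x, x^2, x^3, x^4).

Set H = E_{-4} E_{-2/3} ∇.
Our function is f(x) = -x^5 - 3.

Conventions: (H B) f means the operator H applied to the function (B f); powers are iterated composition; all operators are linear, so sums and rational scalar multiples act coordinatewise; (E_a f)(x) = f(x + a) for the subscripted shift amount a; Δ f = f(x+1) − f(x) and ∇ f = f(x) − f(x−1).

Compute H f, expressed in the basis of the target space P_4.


∇ f = -5x^4 + 10x^3 - 10x^2 + 5x - 1
E_{-2/3} ∇ f = -5x^4 + (70/3)x^3 - (130/3)x^2 + (1015/27)x - 1031/81
E_{-4} E_{-2/3} ∇ f = -5x^4 + (310/3)x^3 - (2410/3)x^2 + (75175/27)x - 294011/81

the result is g(x) = -5x^4 + (310/3)x^3 - (2410/3)x^2 + (75175/27)x - 294011/81


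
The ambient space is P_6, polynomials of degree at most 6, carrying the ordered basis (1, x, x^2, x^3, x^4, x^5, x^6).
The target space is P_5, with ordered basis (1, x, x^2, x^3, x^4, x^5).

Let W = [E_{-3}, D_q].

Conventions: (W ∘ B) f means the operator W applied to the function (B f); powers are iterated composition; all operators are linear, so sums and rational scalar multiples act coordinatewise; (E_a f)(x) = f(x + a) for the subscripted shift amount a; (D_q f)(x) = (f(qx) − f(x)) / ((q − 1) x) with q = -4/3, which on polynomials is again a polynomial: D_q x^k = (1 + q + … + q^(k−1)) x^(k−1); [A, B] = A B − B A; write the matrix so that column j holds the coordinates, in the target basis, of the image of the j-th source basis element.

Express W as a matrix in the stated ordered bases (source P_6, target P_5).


the matrix is [[0, 0, 7, -14, 133, -224, 1939]; [0, 0, 0, -35/3, -7, -994/3, -1190/3]; [0, 0, 0, 0, 77/3, -28/3, 11830/9]; [0, 0, 0, 0, 0, -1099/27, -1435/27]; [0, 0, 0, 0, 0, 0, 5663/81]; [0, 0, 0, 0, 0, 0, 0]] (rows listed top to bottom)

image of 1: 0
image of x: 0
image of x^2: 7
image of x^3: -(35/3)x - 14
image of x^4: (77/3)x^2 - 7x + 133
image of x^5: -(1099/27)x^3 - (28/3)x^2 - (994/3)x - 224
image of x^6: (5663/81)x^4 - (1435/27)x^3 + (11830/9)x^2 - (1190/3)x + 1939
each image's coordinates form column j of the matrix


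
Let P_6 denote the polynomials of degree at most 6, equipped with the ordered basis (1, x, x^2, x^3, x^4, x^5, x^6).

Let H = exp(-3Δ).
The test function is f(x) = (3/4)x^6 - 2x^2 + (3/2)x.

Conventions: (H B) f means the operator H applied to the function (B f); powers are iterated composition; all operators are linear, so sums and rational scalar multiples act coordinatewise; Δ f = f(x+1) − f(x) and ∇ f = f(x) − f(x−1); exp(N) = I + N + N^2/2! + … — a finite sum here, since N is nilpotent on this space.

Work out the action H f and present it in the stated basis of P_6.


the image equals g(x) = (3/4)x^6 - (27/2)x^5 + (135/2)x^4 - 45x^3 - (953/4)x^2 + (243/2)x + 519/4

order-1 term: -(27/2)x^5 - (135/4)x^4 - 45x^3 - (135/4)x^2 - (3/2)x - 3/4
order-2 term: (405/4)x^4 + 405x^3 + (2835/4)x^2 + (1215/2)x + 765/4
order-3 term: -405x^3 - (3645/2)x^2 - (6075/2)x - 3645/2
order-4 term: (3645/4)x^2 + 3645x + 15795/4
order-5 term: -(2187/2)x - 10935/4
order-6 term: 2187/4
the series for exp(-3Δ) f terminates at order 6
exp(-3Δ) f = (3/4)x^6 - (27/2)x^5 + (135/2)x^4 - 45x^3 - (953/4)x^2 + (243/2)x + 519/4


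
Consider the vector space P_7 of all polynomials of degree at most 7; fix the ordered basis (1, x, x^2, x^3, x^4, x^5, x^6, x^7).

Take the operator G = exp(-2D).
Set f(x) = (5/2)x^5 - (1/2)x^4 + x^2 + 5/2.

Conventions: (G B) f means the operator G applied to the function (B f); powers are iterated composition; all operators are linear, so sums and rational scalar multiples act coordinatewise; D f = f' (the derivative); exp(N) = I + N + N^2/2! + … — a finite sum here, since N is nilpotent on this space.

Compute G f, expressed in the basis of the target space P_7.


the result is g(x) = (5/2)x^5 - (51/2)x^4 + 104x^3 - 211x^2 + 212x - 163/2

order-1 term: -25x^4 + 4x^3 - 4x
order-2 term: 100x^3 - 12x^2 + 4
order-3 term: -200x^2 + 16x
order-4 term: 200x - 8
order-5 term: -80
the series for exp(-2D) f terminates at order 5
exp(-2D) f = (5/2)x^5 - (51/2)x^4 + 104x^3 - 211x^2 + 212x - 163/2


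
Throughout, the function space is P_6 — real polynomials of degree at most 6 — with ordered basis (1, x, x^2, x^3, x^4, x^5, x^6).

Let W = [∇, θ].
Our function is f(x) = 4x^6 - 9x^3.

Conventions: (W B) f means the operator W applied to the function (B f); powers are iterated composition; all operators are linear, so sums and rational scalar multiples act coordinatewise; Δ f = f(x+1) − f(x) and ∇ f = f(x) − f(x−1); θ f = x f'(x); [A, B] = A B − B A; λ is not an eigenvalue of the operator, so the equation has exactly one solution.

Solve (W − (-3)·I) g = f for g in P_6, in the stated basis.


write g with unknown coordinates in the stated basis and equate coefficients in (W − (-3)·I) g = f
solving from the highest basis element down gives g = (4/3)x^6 - (8/3)x^5 + (160/9)x^4 - (1921/27)x^3 + (5281/27)x^2 - (30368/81)x + 86831/243
check: W g = 8x^5 - (160/3)x^4 + (1840/9)x^3 - (5281/9)x^2 + (30368/27)x - 86831/81
so W g − (-3)·g = 4x^6 - 9x^3 = f ✓

g(x) = (4/3)x^6 - (8/3)x^5 + (160/9)x^4 - (1921/27)x^3 + (5281/27)x^2 - (30368/81)x + 86831/243


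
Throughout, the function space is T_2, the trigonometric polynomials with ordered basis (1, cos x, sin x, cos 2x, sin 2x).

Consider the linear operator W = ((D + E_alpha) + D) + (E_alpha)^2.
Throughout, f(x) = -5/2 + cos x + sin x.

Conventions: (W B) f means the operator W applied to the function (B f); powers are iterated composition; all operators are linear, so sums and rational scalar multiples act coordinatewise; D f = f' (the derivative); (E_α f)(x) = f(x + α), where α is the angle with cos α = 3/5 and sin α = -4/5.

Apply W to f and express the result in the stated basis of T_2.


the result is g(x) = -5 + (14/25)cos x + (2/25)sin x

D f = cos x - sin x
E_alpha f = -5/2 - (1/5)cos x + (7/5)sin x
(D + E_alpha) f = -5/2 + (4/5)cos x + (2/5)sin x
D f = cos x - sin x
((D + E_alpha) + D) f = -5/2 + (9/5)cos x - (3/5)sin x
E_alpha f = -5/2 - (1/5)cos x + (7/5)sin x
E_alpha E_alpha f = -5/2 - (31/25)cos x + (17/25)sin x
(((D + E_alpha) + D) + (E_alpha)^2) f = -5 + (14/25)cos x + (2/25)sin x


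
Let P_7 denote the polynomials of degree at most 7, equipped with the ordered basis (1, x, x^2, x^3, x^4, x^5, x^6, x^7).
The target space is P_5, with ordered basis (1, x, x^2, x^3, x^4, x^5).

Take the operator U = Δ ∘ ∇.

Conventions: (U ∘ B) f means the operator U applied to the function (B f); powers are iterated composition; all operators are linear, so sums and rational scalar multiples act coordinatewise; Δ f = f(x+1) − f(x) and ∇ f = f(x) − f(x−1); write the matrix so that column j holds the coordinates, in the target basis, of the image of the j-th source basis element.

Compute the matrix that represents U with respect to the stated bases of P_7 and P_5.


the matrix is [[0, 0, 2, 0, 2, 0, 2, 0]; [0, 0, 0, 6, 0, 10, 0, 14]; [0, 0, 0, 0, 12, 0, 30, 0]; [0, 0, 0, 0, 0, 20, 0, 70]; [0, 0, 0, 0, 0, 0, 30, 0]; [0, 0, 0, 0, 0, 0, 0, 42]] (rows listed top to bottom)

image of 1: 0
image of x: 0
image of x^2: 2
image of x^3: 6x
image of x^4: 12x^2 + 2
image of x^5: 20x^3 + 10x
image of x^6: 30x^4 + 30x^2 + 2
image of x^7: 42x^5 + 70x^3 + 14x
each image's coordinates form column j of the matrix


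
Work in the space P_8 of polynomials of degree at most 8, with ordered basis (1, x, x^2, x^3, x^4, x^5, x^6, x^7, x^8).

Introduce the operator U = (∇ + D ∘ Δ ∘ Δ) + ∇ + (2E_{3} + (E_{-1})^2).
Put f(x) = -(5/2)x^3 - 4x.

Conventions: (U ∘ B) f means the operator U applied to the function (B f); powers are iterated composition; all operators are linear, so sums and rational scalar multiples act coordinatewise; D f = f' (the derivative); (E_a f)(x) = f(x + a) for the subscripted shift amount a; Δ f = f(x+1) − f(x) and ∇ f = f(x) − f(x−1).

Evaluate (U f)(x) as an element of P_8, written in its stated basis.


the result is g(x) = -(15/2)x^3 - 45x^2 - 162x - 159

∇ f = -(15/2)x^2 + (15/2)x - 13/2
Δ f = -(15/2)x^2 - (15/2)x - 13/2
Δ Δ f = -15x - 15
D Δ Δ f = -15
(∇ + D ∘ Δ ∘ Δ) f = -(15/2)x^2 + (15/2)x - 43/2
∇ f = -(15/2)x^2 + (15/2)x - 13/2
E_{3} f = -(5/2)x^3 - (45/2)x^2 - (143/2)x - 159/2
(2E_{3}) f = -5x^3 - 45x^2 - 143x - 159
E_{-1} f = -(5/2)x^3 + (15/2)x^2 - (23/2)x + 13/2
E_{-1} E_{-1} f = -(5/2)x^3 + 15x^2 - 34x + 28
(2E_{3} + (E_{-1})^2) f = -(15/2)x^3 - 30x^2 - 177x - 131
((∇ + D ∘ Δ ∘ Δ) + ∇ + (2E_{3} + (E_{-1})^2)) f = -(15/2)x^3 - 45x^2 - 162x - 159


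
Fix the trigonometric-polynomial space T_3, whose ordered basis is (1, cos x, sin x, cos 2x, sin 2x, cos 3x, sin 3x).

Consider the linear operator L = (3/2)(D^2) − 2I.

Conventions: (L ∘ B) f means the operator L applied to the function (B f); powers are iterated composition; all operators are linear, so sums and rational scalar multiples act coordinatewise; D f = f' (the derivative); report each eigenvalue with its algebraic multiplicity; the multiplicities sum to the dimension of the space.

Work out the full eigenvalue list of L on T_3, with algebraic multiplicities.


image of 1: -2
image of cos x: -(7/2)cos x
image of sin x: -(7/2)sin x
image of cos 2x: -8cos 2x
image of sin 2x: -8sin 2x
image of cos 3x: -(31/2)cos 3x
image of sin 3x: -(31/2)sin 3x
the matrix is diagonal; its diagonal is (-2, -7/2, -7/2, -8, -8, -31/2, -31/2)
for a triangular matrix the eigenvalues are the diagonal entries, with algebraic multiplicity their repetition count

λ = -31/2 (multiplicity 2), λ = -8 (multiplicity 2), λ = -7/2 (multiplicity 2), λ = -2 (multiplicity 1)


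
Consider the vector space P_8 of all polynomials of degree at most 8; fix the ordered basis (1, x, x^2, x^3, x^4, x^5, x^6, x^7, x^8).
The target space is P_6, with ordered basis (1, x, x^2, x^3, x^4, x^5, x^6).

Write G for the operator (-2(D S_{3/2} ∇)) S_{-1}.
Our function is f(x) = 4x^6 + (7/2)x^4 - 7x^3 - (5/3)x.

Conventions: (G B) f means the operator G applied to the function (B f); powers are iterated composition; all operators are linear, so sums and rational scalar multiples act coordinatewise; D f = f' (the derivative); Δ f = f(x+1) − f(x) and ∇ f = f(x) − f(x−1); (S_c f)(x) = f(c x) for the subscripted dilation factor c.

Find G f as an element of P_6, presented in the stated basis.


S_{-1} f = 4x^6 + (7/2)x^4 + 7x^3 + (5/3)x
∇ S_{-1} f = 24x^5 - 60x^4 + 94x^3 - 60x^2 + 17x + 7/6
S_{3/2} ∇ S_{-1} f = (729/4)x^5 - (1215/4)x^4 + (1269/4)x^3 - 135x^2 + (51/2)x + 7/6
D S_{3/2} ∇ S_{-1} f = (3645/4)x^4 - 1215x^3 + (3807/4)x^2 - 270x + 51/2
(-2(D S_{3/2} ∇)) S_{-1} f = -(3645/2)x^4 + 2430x^3 - (3807/2)x^2 + 540x - 51

the result is g(x) = -(3645/2)x^4 + 2430x^3 - (3807/2)x^2 + 540x - 51


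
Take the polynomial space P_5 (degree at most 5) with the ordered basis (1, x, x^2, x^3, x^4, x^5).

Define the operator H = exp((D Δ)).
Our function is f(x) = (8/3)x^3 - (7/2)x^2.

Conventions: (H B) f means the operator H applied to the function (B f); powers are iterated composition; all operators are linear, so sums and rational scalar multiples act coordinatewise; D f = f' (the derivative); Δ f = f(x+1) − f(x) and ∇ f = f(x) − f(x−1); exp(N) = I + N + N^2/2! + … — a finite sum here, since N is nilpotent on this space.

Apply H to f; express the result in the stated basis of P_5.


the image equals g(x) = (8/3)x^3 - (7/2)x^2 + 16x + 1

order-1 term: 16x + 1
the series for exp((D Δ)) f terminates at order 1
exp((D Δ)) f = (8/3)x^3 - (7/2)x^2 + 16x + 1


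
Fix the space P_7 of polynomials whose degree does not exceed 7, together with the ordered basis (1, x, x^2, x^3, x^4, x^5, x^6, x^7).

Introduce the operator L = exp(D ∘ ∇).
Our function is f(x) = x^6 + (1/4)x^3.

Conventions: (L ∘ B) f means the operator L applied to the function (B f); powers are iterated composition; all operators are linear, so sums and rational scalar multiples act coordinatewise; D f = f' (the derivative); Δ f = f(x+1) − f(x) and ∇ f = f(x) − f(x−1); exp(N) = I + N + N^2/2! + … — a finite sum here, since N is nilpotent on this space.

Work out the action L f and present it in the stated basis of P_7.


the image equals g(x) = x^6 + 30x^4 - (239/4)x^3 + 240x^2 - (777/2)x + 1341/4

order-1 term: 30x^4 - 60x^3 + 60x^2 - (57/2)x + 21/4
order-2 term: 180x^2 - 360x + 210
order-3 term: 120
the series for exp(D ∘ ∇) f terminates at order 3
exp(D ∘ ∇) f = x^6 + 30x^4 - (239/4)x^3 + 240x^2 - (777/2)x + 1341/4


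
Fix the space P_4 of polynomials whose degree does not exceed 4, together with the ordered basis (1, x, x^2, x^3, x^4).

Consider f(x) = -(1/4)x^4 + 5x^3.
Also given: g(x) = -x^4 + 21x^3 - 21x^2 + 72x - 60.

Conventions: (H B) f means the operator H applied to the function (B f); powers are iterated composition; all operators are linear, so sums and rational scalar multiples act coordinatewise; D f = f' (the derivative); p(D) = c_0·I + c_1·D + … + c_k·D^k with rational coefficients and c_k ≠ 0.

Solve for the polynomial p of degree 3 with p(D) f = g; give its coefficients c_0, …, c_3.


D^0 f = -(1/4)x^4 + 5x^3
D^1 f = -x^3 + 15x^2
D^2 f = -3x^2 + 30x
D^3 f = -6x + 30
matching coefficients of g against c_0 f + c_1 Df + … from the top degree down determines the c_i
solution: c_0 = 4, c_1 = -1, c_2 = 2, c_3 = -2

c_0 = 4, c_1 = -1, c_2 = 2, c_3 = -2


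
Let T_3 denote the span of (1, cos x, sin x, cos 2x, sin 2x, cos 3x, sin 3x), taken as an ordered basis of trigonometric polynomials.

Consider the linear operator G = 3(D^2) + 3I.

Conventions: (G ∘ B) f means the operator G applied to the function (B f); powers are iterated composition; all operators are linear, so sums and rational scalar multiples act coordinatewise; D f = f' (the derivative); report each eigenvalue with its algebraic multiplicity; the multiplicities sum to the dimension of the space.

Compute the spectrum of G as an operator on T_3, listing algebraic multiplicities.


λ = -24 (multiplicity 2), λ = -9 (multiplicity 2), λ = 0 (multiplicity 2), λ = 3 (multiplicity 1)

image of 1: 3
image of cos x: 0
image of sin x: 0
image of cos 2x: -9cos 2x
image of sin 2x: -9sin 2x
image of cos 3x: -24cos 3x
image of sin 3x: -24sin 3x
the matrix is diagonal; its diagonal is (3, 0, 0, -9, -9, -24, -24)
for a triangular matrix the eigenvalues are the diagonal entries, with algebraic multiplicity their repetition count


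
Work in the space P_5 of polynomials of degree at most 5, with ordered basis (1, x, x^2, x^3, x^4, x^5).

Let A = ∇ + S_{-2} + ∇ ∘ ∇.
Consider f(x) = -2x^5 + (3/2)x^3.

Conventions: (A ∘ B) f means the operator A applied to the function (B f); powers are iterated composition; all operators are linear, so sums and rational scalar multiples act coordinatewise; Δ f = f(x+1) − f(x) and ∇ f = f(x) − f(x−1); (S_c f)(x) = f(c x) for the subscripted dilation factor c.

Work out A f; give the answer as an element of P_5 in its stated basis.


∇ f = -10x^4 + 20x^3 - (31/2)x^2 + (11/2)x - 1/2
S_{-2} f = 64x^5 - 12x^3
∇ f = -10x^4 + 20x^3 - (31/2)x^2 + (11/2)x - 1/2
∇ ∇ f = -40x^3 + 120x^2 - 131x + 51
(∇ + S_{-2} + ∇ ∘ ∇) f = 64x^5 - 10x^4 - 32x^3 + (209/2)x^2 - (251/2)x + 101/2

the result is g(x) = 64x^5 - 10x^4 - 32x^3 + (209/2)x^2 - (251/2)x + 101/2


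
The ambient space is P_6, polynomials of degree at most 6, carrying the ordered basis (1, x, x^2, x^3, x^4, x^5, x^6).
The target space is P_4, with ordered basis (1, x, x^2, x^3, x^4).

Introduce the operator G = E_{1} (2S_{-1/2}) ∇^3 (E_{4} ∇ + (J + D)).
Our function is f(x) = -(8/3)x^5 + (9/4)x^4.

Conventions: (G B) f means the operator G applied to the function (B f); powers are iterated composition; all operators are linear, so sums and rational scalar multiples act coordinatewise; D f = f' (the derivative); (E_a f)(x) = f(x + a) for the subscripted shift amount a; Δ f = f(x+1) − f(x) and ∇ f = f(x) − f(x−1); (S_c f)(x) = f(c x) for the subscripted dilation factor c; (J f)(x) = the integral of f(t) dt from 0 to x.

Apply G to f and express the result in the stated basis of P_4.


∇ f = -(40/3)x^4 + (107/3)x^3 - (241/6)x^2 + (67/3)x - 59/12
E_{4} ∇ f = -(40/3)x^4 - (533/3)x^3 - (5353/6)x^2 - (6001/3)x - 20267/12
J f = -(4/9)x^6 + (9/20)x^5
D f = -(40/3)x^4 + 9x^3
(J + D) f = -(4/9)x^6 + (9/20)x^5 - (40/3)x^4 + 9x^3
(E_{4} ∇ + (J + D)) f = -(4/9)x^6 + (9/20)x^5 - (80/3)x^4 - (506/3)x^3 - (5353/6)x^2 - (6001/3)x - 20267/12
∇ (E_{4} ∇ + (J + D)) f = -(8/3)x^5 + (107/12)x^4 - (2161/18)x^3 - (2009/6)x^2 - (16679/12)x - 224869/180
∇ ∇ (E_{4} ∇ + (J + D)) f = -(40/3)x^4 + (187/3)x^3 - (1321/3)x^2 - (521/2)x - 21361/18
∇ ∇ ∇ (E_{4} ∇ + (J + D)) f = -(160/3)x^3 + 267x^2 - 1121x + 511/2
S_{-1/2} (∇^3 (E_{4} ∇ + (J + D))) f = (20/3)x^3 + (267/4)x^2 + (1121/2)x + 511/2
(2S_{-1/2}) (∇^3 (E_{4} ∇ + (J + D))) f = (40/3)x^3 + (267/2)x^2 + 1121x + 511
E_{1} (2S_{-1/2}) (∇^3 (E_{4} ∇ + (J + D))) f = (40/3)x^3 + (347/2)x^2 + 1428x + 10673/6

the image equals g(x) = (40/3)x^3 + (347/2)x^2 + 1428x + 10673/6


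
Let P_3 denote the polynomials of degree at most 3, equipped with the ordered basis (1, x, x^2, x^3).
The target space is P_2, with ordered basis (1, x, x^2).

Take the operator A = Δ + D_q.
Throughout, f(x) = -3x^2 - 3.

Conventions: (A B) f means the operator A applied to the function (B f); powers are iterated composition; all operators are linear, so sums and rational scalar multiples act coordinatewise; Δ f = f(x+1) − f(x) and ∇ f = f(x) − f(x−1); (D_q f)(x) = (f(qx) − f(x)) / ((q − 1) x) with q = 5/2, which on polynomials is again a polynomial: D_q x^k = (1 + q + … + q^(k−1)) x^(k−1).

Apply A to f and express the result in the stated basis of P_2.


the result is g(x) = -(33/2)x - 3

Δ f = -6x - 3
D_q f = -(21/2)x
(Δ + D_q) f = -(33/2)x - 3


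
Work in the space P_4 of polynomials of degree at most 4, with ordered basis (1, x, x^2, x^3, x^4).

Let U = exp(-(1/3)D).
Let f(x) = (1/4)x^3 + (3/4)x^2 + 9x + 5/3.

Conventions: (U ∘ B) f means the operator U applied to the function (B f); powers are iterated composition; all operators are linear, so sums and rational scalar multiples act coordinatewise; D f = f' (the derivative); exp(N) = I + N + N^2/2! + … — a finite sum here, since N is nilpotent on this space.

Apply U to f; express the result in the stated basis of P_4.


order-1 term: -(1/4)x^2 - (1/2)x - 3
order-2 term: (1/12)x + 1/12
order-3 term: -1/108
the series for exp(-(1/3)D) f terminates at order 3
exp(-(1/3)D) f = (1/4)x^3 + (1/2)x^2 + (103/12)x - 34/27

the result is g(x) = (1/4)x^3 + (1/2)x^2 + (103/12)x - 34/27


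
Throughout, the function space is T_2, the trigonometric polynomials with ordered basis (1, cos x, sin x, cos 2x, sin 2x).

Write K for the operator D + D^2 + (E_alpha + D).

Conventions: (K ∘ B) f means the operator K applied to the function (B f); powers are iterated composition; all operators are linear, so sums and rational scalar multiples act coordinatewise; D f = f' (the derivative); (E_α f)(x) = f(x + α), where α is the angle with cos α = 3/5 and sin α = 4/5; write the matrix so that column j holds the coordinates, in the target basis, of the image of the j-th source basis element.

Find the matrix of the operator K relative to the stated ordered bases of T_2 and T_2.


image of 1: 1
image of cos x: -(2/5)cos x - (14/5)sin x
image of sin x: (14/5)cos x - (2/5)sin x
image of cos 2x: -(107/25)cos 2x - (124/25)sin 2x
image of sin 2x: (124/25)cos 2x - (107/25)sin 2x
each image's coordinates form column j of the matrix

the matrix is [[1, 0, 0, 0, 0]; [0, -2/5, 14/5, 0, 0]; [0, -14/5, -2/5, 0, 0]; [0, 0, 0, -107/25, 124/25]; [0, 0, 0, -124/25, -107/25]] (rows listed top to bottom)
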